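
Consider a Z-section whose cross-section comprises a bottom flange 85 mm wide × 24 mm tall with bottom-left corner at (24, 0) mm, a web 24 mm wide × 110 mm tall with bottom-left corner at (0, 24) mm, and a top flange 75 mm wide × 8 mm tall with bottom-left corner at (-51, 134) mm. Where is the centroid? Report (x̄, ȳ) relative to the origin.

x̄ = 30.16 mm, ȳ = 59.82 mm

bottom flange: A = 85 × 24 = 2040.00, centroid at (66.50, 12.00).
web: A = 24 × 110 = 2640.00, centroid at (12.00, 79.00).
top flange: A = 75 × 8 = 600.00, centroid at (-13.50, 138.00).
ΣA = 5280.00 mm²
ΣAx̄ = (2040.00)(66.50) + (2640.00)(12.00) + (600.00)(-13.50) = 159240.00 mm³
ΣAȳ = (2040.00)(12.00) + (2640.00)(79.00) + (600.00)(138.00) = 315840.00 mm³
x̄ = 159240.00 / 5280.00 = 30.16 mm
ȳ = 315840.00 / 5280.00 = 59.82 mm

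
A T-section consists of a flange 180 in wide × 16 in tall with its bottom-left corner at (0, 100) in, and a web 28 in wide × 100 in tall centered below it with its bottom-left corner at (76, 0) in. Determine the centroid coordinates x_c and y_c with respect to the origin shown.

web: A = 28 × 100 = 2800.00, centroid at (90.00, 50.00).
flange: A = 180 × 16 = 2880.00, centroid at (90.00, 108.00).
ΣA = 5680.00 in²
ΣAx_c = (2800.00)(90.00) + (2880.00)(90.00) = 511200.00 in³
ΣAy_c = (2800.00)(50.00) + (2880.00)(108.00) = 451040.00 in³
x_c = 511200.00 / 5680.00 = 90.00 in
y_c = 451040.00 / 5680.00 = 79.41 in

x_c = 90.00 in, y_c = 79.41 in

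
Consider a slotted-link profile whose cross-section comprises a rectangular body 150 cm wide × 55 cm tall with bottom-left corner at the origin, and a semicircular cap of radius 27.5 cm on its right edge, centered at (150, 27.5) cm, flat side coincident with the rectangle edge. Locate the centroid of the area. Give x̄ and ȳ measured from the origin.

x̄ = 85.91 cm, ȳ = 27.50 cm

Part | A | x̄ᵢ | ȳᵢ | A·x̄ᵢ | A·ȳᵢ
rectangular body | 8250.00 | 75.00 | 27.50 | 618750.00 | 226875.00
semicircular end | 1187.91 | 161.67 | 27.50 | 192051.79 | 32667.65
Σ | 9437.91 |  |  | 810801.79 | 259542.65
x̄ = 810801.79 / 9437.91 = 85.91 cm
ȳ = 259542.65 / 9437.91 = 27.50 cm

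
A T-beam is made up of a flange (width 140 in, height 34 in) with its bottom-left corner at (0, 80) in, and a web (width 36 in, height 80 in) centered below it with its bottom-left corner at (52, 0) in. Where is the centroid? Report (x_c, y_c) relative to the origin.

Part | A | x̄ᵢ | ȳᵢ | A·x̄ᵢ | A·ȳᵢ
web | 2880.00 | 70.00 | 40.00 | 201600.00 | 115200.00
flange | 4760.00 | 70.00 | 97.00 | 333200.00 | 461720.00
Σ | 7640.00 |  |  | 534800.00 | 576920.00
x_c = 534800.00 / 7640.00 = 70.00 in
y_c = 576920.00 / 7640.00 = 75.51 in

x_c = 70.00 in, y_c = 75.51 in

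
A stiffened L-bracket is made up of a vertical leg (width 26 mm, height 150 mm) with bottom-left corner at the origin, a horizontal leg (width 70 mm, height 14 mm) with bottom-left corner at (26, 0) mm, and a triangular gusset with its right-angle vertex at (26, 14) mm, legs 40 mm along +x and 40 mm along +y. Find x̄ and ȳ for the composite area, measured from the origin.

x̄ = 24.99 mm, ȳ = 56.55 mm

Part | A | x̄ᵢ | ȳᵢ | A·x̄ᵢ | A·ȳᵢ
vertical leg | 3900.00 | 13.00 | 75.00 | 50700.00 | 292500.00
horizontal leg | 980.00 | 61.00 | 7.00 | 59780.00 | 6860.00
gusset | 800.00 | 39.33 | 27.33 | 31466.67 | 21866.67
Σ | 5680.00 |  |  | 141946.67 | 321226.67
x̄ = 141946.67 / 5680.00 = 24.99 mm
ȳ = 321226.67 / 5680.00 = 56.55 mm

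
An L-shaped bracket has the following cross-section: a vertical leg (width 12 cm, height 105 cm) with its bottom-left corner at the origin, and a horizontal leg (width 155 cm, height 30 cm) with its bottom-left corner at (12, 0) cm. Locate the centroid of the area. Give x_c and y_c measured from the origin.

x_c = 71.70 cm, y_c = 22.99 cm

vertical leg: A = 12 × 105 = 1260.00, centroid at (6.00, 52.50).
horizontal leg: A = 155 × 30 = 4650.00, centroid at (89.50, 15.00).
ΣA = 5910.00 cm²
ΣAx_c = (1260.00)(6.00) + (4650.00)(89.50) = 423735.00 cm³
ΣAy_c = (1260.00)(52.50) + (4650.00)(15.00) = 135900.00 cm³
x_c = 423735.00 / 5910.00 = 71.70 cm
y_c = 135900.00 / 5910.00 = 22.99 cm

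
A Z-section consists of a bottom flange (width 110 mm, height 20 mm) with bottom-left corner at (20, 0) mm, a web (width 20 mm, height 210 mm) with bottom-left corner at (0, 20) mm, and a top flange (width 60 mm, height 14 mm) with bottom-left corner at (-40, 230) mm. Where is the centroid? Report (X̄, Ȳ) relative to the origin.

X̄ = 27.43 mm, Ȳ = 103.05 mm

bottom flange: A = 110 × 20 = 2200.00, centroid at (75.00, 10.00).
web: A = 20 × 210 = 4200.00, centroid at (10.00, 125.00).
top flange: A = 60 × 14 = 840.00, centroid at (-10.00, 237.00).
ΣA = 7240.00 mm²
ΣAX̄ = (2200.00)(75.00) + (4200.00)(10.00) + (840.00)(-10.00) = 198600.00 mm³
ΣAȲ = (2200.00)(10.00) + (4200.00)(125.00) + (840.00)(237.00) = 746080.00 mm³
X̄ = 198600.00 / 7240.00 = 27.43 mm
Ȳ = 746080.00 / 7240.00 = 103.05 mm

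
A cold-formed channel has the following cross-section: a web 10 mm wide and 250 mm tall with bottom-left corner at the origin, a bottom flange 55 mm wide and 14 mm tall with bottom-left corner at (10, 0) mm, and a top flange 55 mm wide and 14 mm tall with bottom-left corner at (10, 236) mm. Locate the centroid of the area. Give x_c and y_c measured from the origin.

web: A = 10 × 250 = 2500.00, centroid at (5.00, 125.00).
bottom flange: A = 55 × 14 = 770.00, centroid at (37.50, 7.00).
top flange: A = 55 × 14 = 770.00, centroid at (37.50, 243.00).
ΣA = 4040.00 mm², ΣAx_c = 70250.00 mm³, ΣAy_c = 505000.00 mm³.
x_c = 70250.00/4040.00 = 17.39 mm; y_c = 505000.00/4040.00 = 125.00 mm.

x_c = 17.39 mm, y_c = 125.00 mm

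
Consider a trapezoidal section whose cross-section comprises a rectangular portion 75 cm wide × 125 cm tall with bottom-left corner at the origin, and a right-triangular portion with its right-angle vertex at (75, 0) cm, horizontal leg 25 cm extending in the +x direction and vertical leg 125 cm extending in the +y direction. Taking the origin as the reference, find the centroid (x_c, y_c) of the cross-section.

x_c = 44.05 cm, y_c = 59.52 cm

rectangular portion: A = 75 × 125 = 9375.00, centroid at (37.50, 62.50).
triangular portion: A = ½·25·125 = 1562.50, centroid at (83.33, 41.67).
ΣA = 10937.50 cm², ΣAx_c = 481770.83 cm³, ΣAy_c = 651041.67 cm³.
x_c = 481770.83/10937.50 = 44.05 cm; y_c = 651041.67/10937.50 = 59.52 cm.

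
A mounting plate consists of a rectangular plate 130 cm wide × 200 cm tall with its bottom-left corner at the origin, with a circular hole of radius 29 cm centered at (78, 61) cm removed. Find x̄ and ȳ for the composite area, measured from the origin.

plate: A = 130 × 200 = 26000.00, centroid at (65.00, 100.00).
hole: A = −π·29² = -2642.08, centroid at (78.00, 61.00).
ΣA = 23357.92 cm²
ΣAx̄ = (26000.00)(65.00) + (-2642.08)(78.00) = 1483917.81 cm³
ΣAȳ = (26000.00)(100.00) + (-2642.08)(61.00) = 2438833.16 cm³
x̄ = 1483917.81 / 23357.92 = 63.53 cm
ȳ = 2438833.16 / 23357.92 = 104.41 cm

x̄ = 63.53 cm, ȳ = 104.41 cm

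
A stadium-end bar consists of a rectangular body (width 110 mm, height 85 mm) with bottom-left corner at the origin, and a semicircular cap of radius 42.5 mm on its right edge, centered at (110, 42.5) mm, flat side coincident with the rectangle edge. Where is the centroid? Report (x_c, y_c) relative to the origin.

Part | A | x̄ᵢ | ȳᵢ | A·x̄ᵢ | A·ȳᵢ
rectangular body | 9350.00 | 55.00 | 42.50 | 514250.00 | 397375.00
semicircular end | 2837.25 | 128.04 | 42.50 | 363274.68 | 120583.16
Σ | 12187.25 |  |  | 877524.68 | 517958.16
x_c = 877524.68 / 12187.25 = 72.00 mm
y_c = 517958.16 / 12187.25 = 42.50 mm

x_c = 72.00 mm, y_c = 42.50 mm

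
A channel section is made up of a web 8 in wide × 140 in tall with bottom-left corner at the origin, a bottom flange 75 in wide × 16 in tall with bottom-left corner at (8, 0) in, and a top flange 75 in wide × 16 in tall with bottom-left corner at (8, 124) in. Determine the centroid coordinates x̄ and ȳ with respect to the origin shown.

web: A = 8 × 140 = 1120.00, centroid at (4.00, 70.00).
bottom flange: A = 75 × 16 = 1200.00, centroid at (45.50, 8.00).
top flange: A = 75 × 16 = 1200.00, centroid at (45.50, 132.00).
ΣA = 3520.00 in²
ΣAx̄ = (1120.00)(4.00) + (1200.00)(45.50) + (1200.00)(45.50) = 113680.00 in³
ΣAȳ = (1120.00)(70.00) + (1200.00)(8.00) + (1200.00)(132.00) = 246400.00 in³
x̄ = 113680.00 / 3520.00 = 32.30 in
ȳ = 246400.00 / 3520.00 = 70.00 in

x̄ = 32.30 in, ȳ = 70.00 in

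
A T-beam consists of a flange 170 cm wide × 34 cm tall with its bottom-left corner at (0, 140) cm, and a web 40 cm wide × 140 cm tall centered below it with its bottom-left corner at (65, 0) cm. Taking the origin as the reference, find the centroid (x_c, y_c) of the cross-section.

web: A = 40 × 140 = 5600.00, centroid at (85.00, 70.00).
flange: A = 170 × 34 = 5780.00, centroid at (85.00, 157.00).
ΣA = 11380.00 cm²
ΣAx_c = (5600.00)(85.00) + (5780.00)(85.00) = 967300.00 cm³
ΣAy_c = (5600.00)(70.00) + (5780.00)(157.00) = 1299460.00 cm³
x_c = 967300.00 / 11380.00 = 85.00 cm
y_c = 1299460.00 / 11380.00 = 114.19 cm

x_c = 85.00 cm, y_c = 114.19 cm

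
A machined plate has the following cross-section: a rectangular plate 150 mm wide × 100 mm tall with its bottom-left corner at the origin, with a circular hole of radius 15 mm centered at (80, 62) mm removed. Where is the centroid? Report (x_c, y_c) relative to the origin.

x_c = 74.75 mm, y_c = 49.41 mm

plate: A = 150 × 100 = 15000.00, centroid at (75.00, 50.00).
hole: A = −π·15² = -706.86, centroid at (80.00, 62.00).
ΣA = 14293.14 mm², ΣAx_c = 1068451.33 mm³, ΣAy_c = 706174.78 mm³.
x_c = 1068451.33/14293.14 = 74.75 mm; y_c = 706174.78/14293.14 = 49.41 mm.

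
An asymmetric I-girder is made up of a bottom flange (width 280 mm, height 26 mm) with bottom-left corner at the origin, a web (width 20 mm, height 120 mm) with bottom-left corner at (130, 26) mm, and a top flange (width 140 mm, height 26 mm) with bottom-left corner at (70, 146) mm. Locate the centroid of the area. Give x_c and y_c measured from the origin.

bottom flange: A = 280 × 26 = 7280.00, centroid at (140.00, 13.00).
web: A = 20 × 120 = 2400.00, centroid at (140.00, 86.00).
top flange: A = 140 × 26 = 3640.00, centroid at (140.00, 159.00).
ΣA = 13320.00 mm²
ΣAx_c = (7280.00)(140.00) + (2400.00)(140.00) + (3640.00)(140.00) = 1864800.00 mm³
ΣAy_c = (7280.00)(13.00) + (2400.00)(86.00) + (3640.00)(159.00) = 879800.00 mm³
x_c = 1864800.00 / 13320.00 = 140.00 mm
y_c = 879800.00 / 13320.00 = 66.05 mm

x_c = 140.00 mm, y_c = 66.05 mm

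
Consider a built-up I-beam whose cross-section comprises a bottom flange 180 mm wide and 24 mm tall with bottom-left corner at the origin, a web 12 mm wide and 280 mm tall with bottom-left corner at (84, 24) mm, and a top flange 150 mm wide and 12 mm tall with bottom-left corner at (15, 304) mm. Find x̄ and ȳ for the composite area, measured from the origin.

x̄ = 90.00 mm, ȳ = 122.46 mm

bottom flange: A = 180 × 24 = 4320.00, centroid at (90.00, 12.00).
web: A = 12 × 280 = 3360.00, centroid at (90.00, 164.00).
top flange: A = 150 × 12 = 1800.00, centroid at (90.00, 310.00).
ΣA = 9480.00 mm²
ΣAx̄ = (4320.00)(90.00) + (3360.00)(90.00) + (1800.00)(90.00) = 853200.00 mm³
ΣAȳ = (4320.00)(12.00) + (3360.00)(164.00) + (1800.00)(310.00) = 1160880.00 mm³
x̄ = 853200.00 / 9480.00 = 90.00 mm
ȳ = 1160880.00 / 9480.00 = 122.46 mm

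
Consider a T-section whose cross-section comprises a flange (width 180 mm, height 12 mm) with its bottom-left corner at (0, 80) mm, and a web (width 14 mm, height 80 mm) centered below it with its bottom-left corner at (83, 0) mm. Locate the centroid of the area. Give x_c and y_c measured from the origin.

web: A = 14 × 80 = 1120.00, centroid at (90.00, 40.00).
flange: A = 180 × 12 = 2160.00, centroid at (90.00, 86.00).
ΣA = 3280.00 mm²
ΣAx_c = (1120.00)(90.00) + (2160.00)(90.00) = 295200.00 mm³
ΣAy_c = (1120.00)(40.00) + (2160.00)(86.00) = 230560.00 mm³
x_c = 295200.00 / 3280.00 = 90.00 mm
y_c = 230560.00 / 3280.00 = 70.29 mm

x_c = 90.00 mm, y_c = 70.29 mm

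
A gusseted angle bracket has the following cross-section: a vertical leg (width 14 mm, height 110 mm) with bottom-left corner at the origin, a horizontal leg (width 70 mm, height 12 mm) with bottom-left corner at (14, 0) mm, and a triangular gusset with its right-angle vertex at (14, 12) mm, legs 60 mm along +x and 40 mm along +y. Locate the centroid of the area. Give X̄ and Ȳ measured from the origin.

Part | A | x̄ᵢ | ȳᵢ | A·x̄ᵢ | A·ȳᵢ
vertical leg | 1540.00 | 7.00 | 55.00 | 10780.00 | 84700.00
horizontal leg | 840.00 | 49.00 | 6.00 | 41160.00 | 5040.00
gusset | 1200.00 | 34.00 | 25.33 | 40800.00 | 30400.00
Σ | 3580.00 |  |  | 92740.00 | 120140.00
X̄ = 92740.00 / 3580.00 = 25.91 mm
Ȳ = 120140.00 / 3580.00 = 33.56 mm

X̄ = 25.91 mm, Ȳ = 33.56 mm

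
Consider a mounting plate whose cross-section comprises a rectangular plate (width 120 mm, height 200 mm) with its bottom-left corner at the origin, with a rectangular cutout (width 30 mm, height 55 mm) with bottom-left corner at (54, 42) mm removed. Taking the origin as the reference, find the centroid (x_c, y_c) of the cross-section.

Part | A | x̄ᵢ | ȳᵢ | A·x̄ᵢ | A·ȳᵢ
plate | 24000.00 | 60.00 | 100.00 | 1440000.00 | 2400000.00
hole | -1650.00 | 69.00 | 69.50 | -113850.00 | -114675.00
Σ | 22350.00 |  |  | 1326150.00 | 2285325.00
x_c = 1326150.00 / 22350.00 = 59.34 mm
y_c = 2285325.00 / 22350.00 = 102.25 mm

x_c = 59.34 mm, y_c = 102.25 mm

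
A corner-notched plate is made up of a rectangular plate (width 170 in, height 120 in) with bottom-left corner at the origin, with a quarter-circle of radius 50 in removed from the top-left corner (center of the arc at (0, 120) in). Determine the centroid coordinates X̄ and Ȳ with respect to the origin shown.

X̄ = 91.79 in, Ȳ = 55.87 in

Part | A | x̄ᵢ | ȳᵢ | A·x̄ᵢ | A·ȳᵢ
plate | 20400.00 | 85.00 | 60.00 | 1734000.00 | 1224000.00
removed quarter-circle | -1963.50 | 21.22 | 98.78 | -41666.67 | -193952.78
Σ | 18436.50 |  |  | 1692333.33 | 1030047.22
X̄ = 1692333.33 / 18436.50 = 91.79 in
Ȳ = 1030047.22 / 18436.50 = 55.87 in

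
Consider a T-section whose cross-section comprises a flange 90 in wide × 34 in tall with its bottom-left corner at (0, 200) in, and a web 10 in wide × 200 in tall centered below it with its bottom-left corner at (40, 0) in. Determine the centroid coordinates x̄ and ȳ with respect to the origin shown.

x̄ = 45.00 in, ȳ = 170.75 in

web: A = 10 × 200 = 2000.00, centroid at (45.00, 100.00).
flange: A = 90 × 34 = 3060.00, centroid at (45.00, 217.00).
ΣA = 5060.00 in², ΣAx̄ = 227700.00 in³, ΣAȳ = 864020.00 in³.
x̄ = 227700.00/5060.00 = 45.00 in; ȳ = 864020.00/5060.00 = 170.75 in.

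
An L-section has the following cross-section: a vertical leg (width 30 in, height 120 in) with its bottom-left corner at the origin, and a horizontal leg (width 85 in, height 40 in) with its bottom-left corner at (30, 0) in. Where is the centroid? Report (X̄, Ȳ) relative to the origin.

X̄ = 42.93 in, Ȳ = 40.57 in

Part | A | x̄ᵢ | ȳᵢ | A·x̄ᵢ | A·ȳᵢ
vertical leg | 3600.00 | 15.00 | 60.00 | 54000.00 | 216000.00
horizontal leg | 3400.00 | 72.50 | 20.00 | 246500.00 | 68000.00
Σ | 7000.00 |  |  | 300500.00 | 284000.00
X̄ = 300500.00 / 7000.00 = 42.93 in
Ȳ = 284000.00 / 7000.00 = 40.57 in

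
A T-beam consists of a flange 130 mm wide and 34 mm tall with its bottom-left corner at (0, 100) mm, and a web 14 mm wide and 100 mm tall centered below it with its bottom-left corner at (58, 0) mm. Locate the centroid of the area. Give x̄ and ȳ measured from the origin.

web: A = 14 × 100 = 1400.00, centroid at (65.00, 50.00).
flange: A = 130 × 34 = 4420.00, centroid at (65.00, 117.00).
ΣA = 5820.00 mm², ΣAx̄ = 378300.00 mm³, ΣAȳ = 587140.00 mm³.
x̄ = 378300.00/5820.00 = 65.00 mm; ȳ = 587140.00/5820.00 = 100.88 mm.

x̄ = 65.00 mm, ȳ = 100.88 mm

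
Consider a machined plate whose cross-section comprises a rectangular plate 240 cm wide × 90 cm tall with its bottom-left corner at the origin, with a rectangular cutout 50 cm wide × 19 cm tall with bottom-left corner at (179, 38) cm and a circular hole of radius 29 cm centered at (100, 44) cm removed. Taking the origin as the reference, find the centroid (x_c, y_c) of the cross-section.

Part | A | x̄ᵢ | ȳᵢ | A·x̄ᵢ | A·ȳᵢ
plate | 21600.00 | 120.00 | 45.00 | 2592000.00 | 972000.00
hole 1 | -950.00 | 204.00 | 47.50 | -193800.00 | -45125.00
hole 2 | -2642.08 | 100.00 | 44.00 | -264207.94 | -116251.49
Σ | 18007.92 |  |  | 2133992.06 | 810623.51
x_c = 2133992.06 / 18007.92 = 118.50 cm
y_c = 810623.51 / 18007.92 = 45.01 cm

x_c = 118.50 cm, y_c = 45.01 cm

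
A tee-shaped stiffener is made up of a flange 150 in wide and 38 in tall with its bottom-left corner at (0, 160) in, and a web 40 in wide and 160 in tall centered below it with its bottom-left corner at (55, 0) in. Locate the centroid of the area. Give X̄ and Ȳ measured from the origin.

X̄ = 75.00 in, Ȳ = 126.64 in

web: A = 40 × 160 = 6400.00, centroid at (75.00, 80.00).
flange: A = 150 × 38 = 5700.00, centroid at (75.00, 179.00).
ΣA = 12100.00 in²
ΣAX̄ = (6400.00)(75.00) + (5700.00)(75.00) = 907500.00 in³
ΣAȲ = (6400.00)(80.00) + (5700.00)(179.00) = 1532300.00 in³
X̄ = 907500.00 / 12100.00 = 75.00 in
Ȳ = 1532300.00 / 12100.00 = 126.64 in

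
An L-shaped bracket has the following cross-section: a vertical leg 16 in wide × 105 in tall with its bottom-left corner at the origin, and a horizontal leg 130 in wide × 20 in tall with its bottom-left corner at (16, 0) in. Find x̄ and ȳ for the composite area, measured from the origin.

vertical leg: A = 16 × 105 = 1680.00, centroid at (8.00, 52.50).
horizontal leg: A = 130 × 20 = 2600.00, centroid at (81.00, 10.00).
ΣA = 4280.00 in², ΣAx̄ = 224040.00 in³, ΣAȳ = 114200.00 in³.
x̄ = 224040.00/4280.00 = 52.35 in; ȳ = 114200.00/4280.00 = 26.68 in.

x̄ = 52.35 in, ȳ = 26.68 in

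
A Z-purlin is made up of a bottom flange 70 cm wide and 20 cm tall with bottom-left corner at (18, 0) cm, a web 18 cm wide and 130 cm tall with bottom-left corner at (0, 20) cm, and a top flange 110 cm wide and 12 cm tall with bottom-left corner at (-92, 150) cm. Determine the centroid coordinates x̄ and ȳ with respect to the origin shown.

x̄ = 9.17 cm, ȳ = 82.77 cm

bottom flange: A = 70 × 20 = 1400.00, centroid at (53.00, 10.00).
web: A = 18 × 130 = 2340.00, centroid at (9.00, 85.00).
top flange: A = 110 × 12 = 1320.00, centroid at (-37.00, 156.00).
ΣA = 5060.00 cm², ΣAx̄ = 46420.00 cm³, ΣAȳ = 418820.00 cm³.
x̄ = 46420.00/5060.00 = 9.17 cm; ȳ = 418820.00/5060.00 = 82.77 cm.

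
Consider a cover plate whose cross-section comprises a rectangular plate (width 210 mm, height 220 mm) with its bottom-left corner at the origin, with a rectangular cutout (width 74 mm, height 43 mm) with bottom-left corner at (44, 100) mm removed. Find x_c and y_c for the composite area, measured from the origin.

x_c = 106.78 mm, y_c = 109.15 mm

plate: A = 210 × 220 = 46200.00, centroid at (105.00, 110.00).
hole: A = −(74 × 43) = -3182.00, centroid at (81.00, 121.50).
ΣA = 43018.00 mm², ΣAx_c = 4593258.00 mm³, ΣAy_c = 4695387.00 mm³.
x_c = 4593258.00/43018.00 = 106.78 mm; y_c = 4695387.00/43018.00 = 109.15 mm.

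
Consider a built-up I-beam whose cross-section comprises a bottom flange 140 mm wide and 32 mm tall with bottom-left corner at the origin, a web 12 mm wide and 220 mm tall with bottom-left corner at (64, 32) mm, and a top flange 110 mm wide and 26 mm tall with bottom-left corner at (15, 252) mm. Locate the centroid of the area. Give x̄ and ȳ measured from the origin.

x̄ = 70.00 mm, ȳ = 120.69 mm

bottom flange: A = 140 × 32 = 4480.00, centroid at (70.00, 16.00).
web: A = 12 × 220 = 2640.00, centroid at (70.00, 142.00).
top flange: A = 110 × 26 = 2860.00, centroid at (70.00, 265.00).
ΣA = 9980.00 mm²
ΣAx̄ = (4480.00)(70.00) + (2640.00)(70.00) + (2860.00)(70.00) = 698600.00 mm³
ΣAȳ = (4480.00)(16.00) + (2640.00)(142.00) + (2860.00)(265.00) = 1204460.00 mm³
x̄ = 698600.00 / 9980.00 = 70.00 mm
ȳ = 1204460.00 / 9980.00 = 120.69 mm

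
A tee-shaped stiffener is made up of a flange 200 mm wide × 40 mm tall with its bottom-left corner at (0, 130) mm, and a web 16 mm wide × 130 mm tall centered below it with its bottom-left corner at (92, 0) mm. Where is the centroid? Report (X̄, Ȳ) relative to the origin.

X̄ = 100.00 mm, Ȳ = 132.46 mm

web: A = 16 × 130 = 2080.00, centroid at (100.00, 65.00).
flange: A = 200 × 40 = 8000.00, centroid at (100.00, 150.00).
ΣA = 10080.00 mm²
ΣAX̄ = (2080.00)(100.00) + (8000.00)(100.00) = 1008000.00 mm³
ΣAȲ = (2080.00)(65.00) + (8000.00)(150.00) = 1335200.00 mm³
X̄ = 1008000.00 / 10080.00 = 100.00 mm
Ȳ = 1335200.00 / 10080.00 = 132.46 mm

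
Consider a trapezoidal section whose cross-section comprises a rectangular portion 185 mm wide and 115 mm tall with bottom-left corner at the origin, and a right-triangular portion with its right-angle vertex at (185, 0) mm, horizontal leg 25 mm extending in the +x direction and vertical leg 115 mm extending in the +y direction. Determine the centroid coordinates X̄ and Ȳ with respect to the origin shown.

rectangular portion: A = 185 × 115 = 21275.00, centroid at (92.50, 57.50).
triangular portion: A = ½·25·115 = 1437.50, centroid at (193.33, 38.33).
ΣA = 22712.50 mm²
ΣAX̄ = (21275.00)(92.50) + (1437.50)(193.33) = 2245854.17 mm³
ΣAȲ = (21275.00)(57.50) + (1437.50)(38.33) = 1278416.67 mm³
X̄ = 2245854.17 / 22712.50 = 98.88 mm
Ȳ = 1278416.67 / 22712.50 = 56.29 mm

X̄ = 98.88 mm, Ȳ = 56.29 mm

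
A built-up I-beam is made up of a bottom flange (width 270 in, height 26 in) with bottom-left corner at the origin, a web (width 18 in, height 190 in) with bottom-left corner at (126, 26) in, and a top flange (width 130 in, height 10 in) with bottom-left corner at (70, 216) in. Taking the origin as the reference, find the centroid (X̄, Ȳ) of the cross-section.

X̄ = 135.00 in, Ȳ = 67.49 in

Part | A | x̄ᵢ | ȳᵢ | A·x̄ᵢ | A·ȳᵢ
bottom flange | 7020.00 | 135.00 | 13.00 | 947700.00 | 91260.00
web | 3420.00 | 135.00 | 121.00 | 461700.00 | 413820.00
top flange | 1300.00 | 135.00 | 221.00 | 175500.00 | 287300.00
Σ | 11740.00 |  |  | 1584900.00 | 792380.00
X̄ = 1584900.00 / 11740.00 = 135.00 in
Ȳ = 792380.00 / 11740.00 = 67.49 in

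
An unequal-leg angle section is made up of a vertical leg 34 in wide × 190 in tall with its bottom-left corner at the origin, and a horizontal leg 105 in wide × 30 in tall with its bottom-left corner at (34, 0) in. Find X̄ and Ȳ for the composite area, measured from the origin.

X̄ = 39.78 in, Ȳ = 68.78 in

vertical leg: A = 34 × 190 = 6460.00, centroid at (17.00, 95.00).
horizontal leg: A = 105 × 30 = 3150.00, centroid at (86.50, 15.00).
ΣA = 9610.00 in², ΣAX̄ = 382295.00 in³, ΣAȲ = 660950.00 in³.
X̄ = 382295.00/9610.00 = 39.78 in; Ȳ = 660950.00/9610.00 = 68.78 in.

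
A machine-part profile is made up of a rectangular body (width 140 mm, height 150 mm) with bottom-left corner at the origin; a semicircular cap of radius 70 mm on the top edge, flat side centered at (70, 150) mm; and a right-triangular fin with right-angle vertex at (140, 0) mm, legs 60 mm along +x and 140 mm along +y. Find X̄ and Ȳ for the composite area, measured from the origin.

X̄ = 81.49 mm, Ȳ = 95.88 mm

Part | A | x̄ᵢ | ȳᵢ | A·x̄ᵢ | A·ȳᵢ
rectangular body | 21000.00 | 70.00 | 75.00 | 1470000.00 | 1575000.00
semicircular top | 7696.90 | 70.00 | 179.71 | 538783.14 | 1383201.97
triangular fin | 4200.00 | 160.00 | 46.67 | 672000.00 | 196000.00
Σ | 32896.90 |  |  | 2680783.14 | 3154201.97
X̄ = 2680783.14 / 32896.90 = 81.49 mm
Ȳ = 3154201.97 / 32896.90 = 95.88 mm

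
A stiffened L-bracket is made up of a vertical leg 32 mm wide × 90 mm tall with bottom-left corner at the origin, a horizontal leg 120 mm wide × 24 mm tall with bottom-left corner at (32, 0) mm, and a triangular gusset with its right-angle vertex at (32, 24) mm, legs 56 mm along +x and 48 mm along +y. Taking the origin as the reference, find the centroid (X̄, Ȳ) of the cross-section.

vertical leg: A = 32 × 90 = 2880.00, centroid at (16.00, 45.00).
horizontal leg: A = 120 × 24 = 2880.00, centroid at (92.00, 12.00).
gusset: A = ½·56·48 = 1344.00, centroid at (50.67, 40.00).
ΣA = 7104.00 mm², ΣAX̄ = 379136.00 mm³, ΣAȲ = 217920.00 mm³.
X̄ = 379136.00/7104.00 = 53.37 mm; Ȳ = 217920.00/7104.00 = 30.68 mm.

X̄ = 53.37 mm, Ȳ = 30.68 mm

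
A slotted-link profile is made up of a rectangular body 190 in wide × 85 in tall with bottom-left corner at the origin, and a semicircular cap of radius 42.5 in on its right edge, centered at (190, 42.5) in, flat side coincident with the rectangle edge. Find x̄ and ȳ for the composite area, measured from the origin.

x̄ = 111.89 in, ȳ = 42.50 in

rectangular body: A = 190 × 85 = 16150.00, centroid at (95.00, 42.50).
semicircular end: A = ½π·42.5² = 2837.25, centroid at (208.04, 42.50).
ΣA = 18987.25 in², ΣAx̄ = 2124504.75 in³, ΣAȳ = 806958.16 in³.
x̄ = 2124504.75/18987.25 = 111.89 in; ȳ = 806958.16/18987.25 = 42.50 in.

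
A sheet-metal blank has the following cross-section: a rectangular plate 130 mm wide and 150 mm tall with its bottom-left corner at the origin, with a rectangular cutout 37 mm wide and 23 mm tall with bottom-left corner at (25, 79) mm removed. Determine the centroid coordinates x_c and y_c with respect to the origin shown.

x_c = 65.98 mm, y_c = 74.29 mm

plate: A = 130 × 150 = 19500.00, centroid at (65.00, 75.00).
hole: A = −(37 × 23) = -851.00, centroid at (43.50, 90.50).
ΣA = 18649.00 mm², ΣAx_c = 1230481.50 mm³, ΣAy_c = 1385484.50 mm³.
x_c = 1230481.50/18649.00 = 65.98 mm; y_c = 1385484.50/18649.00 = 74.29 mm.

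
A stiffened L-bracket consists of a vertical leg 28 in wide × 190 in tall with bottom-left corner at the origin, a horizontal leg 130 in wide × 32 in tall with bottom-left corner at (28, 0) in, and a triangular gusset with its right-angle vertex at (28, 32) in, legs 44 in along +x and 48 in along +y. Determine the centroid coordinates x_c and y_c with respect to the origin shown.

Part | A | x̄ᵢ | ȳᵢ | A·x̄ᵢ | A·ȳᵢ
vertical leg | 5320.00 | 14.00 | 95.00 | 74480.00 | 505400.00
horizontal leg | 4160.00 | 93.00 | 16.00 | 386880.00 | 66560.00
gusset | 1056.00 | 42.67 | 48.00 | 45056.00 | 50688.00
Σ | 10536.00 |  |  | 506416.00 | 622648.00
x_c = 506416.00 / 10536.00 = 48.07 in
y_c = 622648.00 / 10536.00 = 59.10 in

x_c = 48.07 in, y_c = 59.10 in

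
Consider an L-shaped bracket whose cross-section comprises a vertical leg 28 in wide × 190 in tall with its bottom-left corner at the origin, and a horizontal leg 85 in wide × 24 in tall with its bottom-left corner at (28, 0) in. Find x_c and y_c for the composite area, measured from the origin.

x_c = 29.66 in, y_c = 71.99 in

Part | A | x̄ᵢ | ȳᵢ | A·x̄ᵢ | A·ȳᵢ
vertical leg | 5320.00 | 14.00 | 95.00 | 74480.00 | 505400.00
horizontal leg | 2040.00 | 70.50 | 12.00 | 143820.00 | 24480.00
Σ | 7360.00 |  |  | 218300.00 | 529880.00
x_c = 218300.00 / 7360.00 = 29.66 in
y_c = 529880.00 / 7360.00 = 71.99 in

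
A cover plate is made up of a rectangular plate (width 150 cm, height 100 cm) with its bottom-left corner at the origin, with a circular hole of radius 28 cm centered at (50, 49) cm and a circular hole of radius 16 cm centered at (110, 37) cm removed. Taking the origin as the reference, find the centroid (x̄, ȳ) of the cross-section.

x̄ = 77.85 cm, ȳ = 51.10 cm

plate: A = 150 × 100 = 15000.00, centroid at (75.00, 50.00).
hole 1: A = −π·28² = -2463.01, centroid at (50.00, 49.00).
hole 2: A = −π·16² = -804.25, centroid at (110.00, 37.00).
ΣA = 11732.74 cm²
ΣAx̄ = (15000.00)(75.00) + (-2463.01)(50.00) + (-804.25)(110.00) = 913382.32 cm³
ΣAȳ = (15000.00)(50.00) + (-2463.01)(49.00) + (-804.25)(37.00) = 599555.41 cm³
x̄ = 913382.32 / 11732.74 = 77.85 cm
ȳ = 599555.41 / 11732.74 = 51.10 cm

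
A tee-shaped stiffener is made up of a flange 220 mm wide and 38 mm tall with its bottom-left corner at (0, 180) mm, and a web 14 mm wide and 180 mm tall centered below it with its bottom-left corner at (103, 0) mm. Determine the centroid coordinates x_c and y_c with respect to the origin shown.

web: A = 14 × 180 = 2520.00, centroid at (110.00, 90.00).
flange: A = 220 × 38 = 8360.00, centroid at (110.00, 199.00).
ΣA = 10880.00 mm²
ΣAx_c = (2520.00)(110.00) + (8360.00)(110.00) = 1196800.00 mm³
ΣAy_c = (2520.00)(90.00) + (8360.00)(199.00) = 1890440.00 mm³
x_c = 1196800.00 / 10880.00 = 110.00 mm
y_c = 1890440.00 / 10880.00 = 173.75 mm

x_c = 110.00 mm, y_c = 173.75 mm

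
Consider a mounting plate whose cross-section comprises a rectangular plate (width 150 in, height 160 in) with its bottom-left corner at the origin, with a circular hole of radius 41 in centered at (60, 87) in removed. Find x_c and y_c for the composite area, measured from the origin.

plate: A = 150 × 160 = 24000.00, centroid at (75.00, 80.00).
hole: A = −π·41² = -5281.02, centroid at (60.00, 87.00).
ΣA = 18718.98 in², ΣAx_c = 1483138.96 in³, ΣAy_c = 1460551.50 in³.
x_c = 1483138.96/18718.98 = 79.23 in; y_c = 1460551.50/18718.98 = 78.03 in.

x_c = 79.23 in, y_c = 78.03 in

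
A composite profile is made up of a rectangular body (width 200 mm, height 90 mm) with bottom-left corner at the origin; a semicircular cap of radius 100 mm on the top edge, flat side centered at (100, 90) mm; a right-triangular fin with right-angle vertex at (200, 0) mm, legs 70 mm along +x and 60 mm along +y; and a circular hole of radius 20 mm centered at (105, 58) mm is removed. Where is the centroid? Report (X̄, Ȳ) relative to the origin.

X̄ = 107.31 mm, Ȳ = 82.76 mm

rectangular body: A = 200 × 90 = 18000.00, centroid at (100.00, 45.00).
semicircular top: A = ½π·100² = 15707.96, centroid at (100.00, 132.44).
triangular fin: A = ½·70·60 = 2100.00, centroid at (223.33, 20.00).
hole: A = −π·20² = -1256.64, centroid at (105.00, 58.00).
ΣA = 34551.33 mm²
ΣAX̄ = (18000.00)(100.00) + (15707.96)(100.00) + (2100.00)(223.33) + (-1256.64)(105.00) = 3707849.44 mm³
ΣAȲ = (18000.00)(45.00) + (15707.96)(132.44) + (2100.00)(20.00) + (-1256.64)(58.00) = 2859498.41 mm³
X̄ = 3707849.44 / 34551.33 = 107.31 mm
Ȳ = 2859498.41 / 34551.33 = 82.76 mm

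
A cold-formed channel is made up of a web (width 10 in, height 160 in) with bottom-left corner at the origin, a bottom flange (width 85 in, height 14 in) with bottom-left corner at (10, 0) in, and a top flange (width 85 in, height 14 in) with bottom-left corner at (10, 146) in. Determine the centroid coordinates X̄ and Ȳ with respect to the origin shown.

web: A = 10 × 160 = 1600.00, centroid at (5.00, 80.00).
bottom flange: A = 85 × 14 = 1190.00, centroid at (52.50, 7.00).
top flange: A = 85 × 14 = 1190.00, centroid at (52.50, 153.00).
ΣA = 3980.00 in², ΣAX̄ = 132950.00 in³, ΣAȲ = 318400.00 in³.
X̄ = 132950.00/3980.00 = 33.40 in; Ȳ = 318400.00/3980.00 = 80.00 in.

X̄ = 33.40 in, Ȳ = 80.00 in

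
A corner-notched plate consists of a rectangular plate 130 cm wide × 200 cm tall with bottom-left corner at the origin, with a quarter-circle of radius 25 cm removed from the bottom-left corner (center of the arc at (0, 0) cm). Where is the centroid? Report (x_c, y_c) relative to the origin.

plate: A = 130 × 200 = 26000.00, centroid at (65.00, 100.00).
removed quarter-circle: A = −¼π·25² = -490.87, centroid at (10.61, 10.61).
ΣA = 25509.13 cm²
ΣAx_c = (26000.00)(65.00) + (-490.87)(10.61) = 1684791.67 cm³
ΣAy_c = (26000.00)(100.00) + (-490.87)(10.61) = 2594791.67 cm³
x_c = 1684791.67 / 25509.13 = 66.05 cm
y_c = 2594791.67 / 25509.13 = 101.72 cm

x_c = 66.05 cm, y_c = 101.72 cm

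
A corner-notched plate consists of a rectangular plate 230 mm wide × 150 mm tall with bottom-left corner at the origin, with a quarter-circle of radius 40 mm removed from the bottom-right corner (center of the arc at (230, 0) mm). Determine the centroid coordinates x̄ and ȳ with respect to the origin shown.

Part | A | x̄ᵢ | ȳᵢ | A·x̄ᵢ | A·ȳᵢ
plate | 34500.00 | 115.00 | 75.00 | 3967500.00 | 2587500.00
removed quarter-circle | -1256.64 | 213.02 | 16.98 | -267693.19 | -21333.33
Σ | 33243.36 |  |  | 3699806.81 | 2566166.67
x̄ = 3699806.81 / 33243.36 = 111.29 mm
ȳ = 2566166.67 / 33243.36 = 77.19 mm

x̄ = 111.29 mm, ȳ = 77.19 mm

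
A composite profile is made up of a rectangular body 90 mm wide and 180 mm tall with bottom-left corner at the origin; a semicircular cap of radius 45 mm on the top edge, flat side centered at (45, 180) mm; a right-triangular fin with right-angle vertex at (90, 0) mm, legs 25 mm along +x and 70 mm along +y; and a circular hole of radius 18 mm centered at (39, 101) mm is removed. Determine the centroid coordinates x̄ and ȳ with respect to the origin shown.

rectangular body: A = 90 × 180 = 16200.00, centroid at (45.00, 90.00).
semicircular top: A = ½π·45² = 3180.86, centroid at (45.00, 199.10).
triangular fin: A = ½·25·70 = 875.00, centroid at (98.33, 23.33).
hole: A = −π·18² = -1017.88, centroid at (39.00, 101.00).
ΣA = 19237.99 mm², ΣAx̄ = 918483.32 mm³, ΣAȳ = 2008916.45 mm³.
x̄ = 918483.32/19237.99 = 47.74 mm; ȳ = 2008916.45/19237.99 = 104.42 mm.

x̄ = 47.74 mm, ȳ = 104.42 mm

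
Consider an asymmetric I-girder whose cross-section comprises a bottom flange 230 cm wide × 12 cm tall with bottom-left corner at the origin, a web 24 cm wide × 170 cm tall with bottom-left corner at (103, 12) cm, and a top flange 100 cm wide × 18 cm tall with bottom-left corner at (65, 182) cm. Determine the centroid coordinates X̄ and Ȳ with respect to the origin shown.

X̄ = 115.00 cm, Ȳ = 87.51 cm

bottom flange: A = 230 × 12 = 2760.00, centroid at (115.00, 6.00).
web: A = 24 × 170 = 4080.00, centroid at (115.00, 97.00).
top flange: A = 100 × 18 = 1800.00, centroid at (115.00, 191.00).
ΣA = 8640.00 cm², ΣAX̄ = 993600.00 cm³, ΣAȲ = 756120.00 cm³.
X̄ = 993600.00/8640.00 = 115.00 cm; Ȳ = 756120.00/8640.00 = 87.51 cm.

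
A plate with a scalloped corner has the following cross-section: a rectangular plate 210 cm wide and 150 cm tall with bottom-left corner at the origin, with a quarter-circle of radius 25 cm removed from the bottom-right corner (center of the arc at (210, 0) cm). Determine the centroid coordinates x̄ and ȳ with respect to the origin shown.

x̄ = 103.51 cm, ȳ = 76.02 cm

plate: A = 210 × 150 = 31500.00, centroid at (105.00, 75.00).
removed quarter-circle: A = −¼π·25² = -490.87, centroid at (199.39, 10.61).
ΣA = 31009.13 cm²
ΣAx̄ = (31500.00)(105.00) + (-490.87)(199.39) = 3209624.82 cm³
ΣAȳ = (31500.00)(75.00) + (-490.87)(10.61) = 2357291.67 cm³
x̄ = 3209624.82 / 31009.13 = 103.51 cm
ȳ = 2357291.67 / 31009.13 = 76.02 cm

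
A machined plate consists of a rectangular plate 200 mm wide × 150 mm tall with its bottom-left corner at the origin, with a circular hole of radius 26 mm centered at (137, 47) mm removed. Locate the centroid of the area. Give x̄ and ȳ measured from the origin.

Part | A | x̄ᵢ | ȳᵢ | A·x̄ᵢ | A·ȳᵢ
plate | 30000.00 | 100.00 | 75.00 | 3000000.00 | 2250000.00
hole | -2123.72 | 137.00 | 47.00 | -290949.18 | -99814.68
Σ | 27876.28 |  |  | 2709050.82 | 2150185.32
x̄ = 2709050.82 / 27876.28 = 97.18 mm
ȳ = 2150185.32 / 27876.28 = 77.13 mm

x̄ = 97.18 mm, ȳ = 77.13 mm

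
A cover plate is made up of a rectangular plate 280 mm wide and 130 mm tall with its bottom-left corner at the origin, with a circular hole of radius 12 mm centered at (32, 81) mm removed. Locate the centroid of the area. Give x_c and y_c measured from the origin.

plate: A = 280 × 130 = 36400.00, centroid at (140.00, 65.00).
hole: A = −π·12² = -452.39, centroid at (32.00, 81.00).
ΣA = 35947.61 mm², ΣAx_c = 5081523.54 mm³, ΣAy_c = 2329356.46 mm³.
x_c = 5081523.54/35947.61 = 141.36 mm; y_c = 2329356.46/35947.61 = 64.80 mm.

x_c = 141.36 mm, y_c = 64.80 mm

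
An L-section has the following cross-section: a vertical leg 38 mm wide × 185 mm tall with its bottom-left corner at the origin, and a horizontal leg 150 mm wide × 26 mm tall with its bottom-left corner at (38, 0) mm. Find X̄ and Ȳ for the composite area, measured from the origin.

vertical leg: A = 38 × 185 = 7030.00, centroid at (19.00, 92.50).
horizontal leg: A = 150 × 26 = 3900.00, centroid at (113.00, 13.00).
ΣA = 10930.00 mm², ΣAX̄ = 574270.00 mm³, ΣAȲ = 700975.00 mm³.
X̄ = 574270.00/10930.00 = 52.54 mm; Ȳ = 700975.00/10930.00 = 64.13 mm.

X̄ = 52.54 mm, Ȳ = 64.13 mm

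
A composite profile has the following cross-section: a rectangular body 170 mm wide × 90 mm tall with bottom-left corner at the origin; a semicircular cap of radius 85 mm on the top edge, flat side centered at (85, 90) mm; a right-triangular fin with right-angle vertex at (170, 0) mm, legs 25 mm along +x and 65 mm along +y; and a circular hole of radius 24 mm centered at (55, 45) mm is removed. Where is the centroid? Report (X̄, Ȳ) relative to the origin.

X̄ = 90.07 mm, Ȳ = 80.13 mm

rectangular body: A = 170 × 90 = 15300.00, centroid at (85.00, 45.00).
semicircular top: A = ½π·85² = 11349.00, centroid at (85.00, 126.08).
triangular fin: A = ½·25·65 = 812.50, centroid at (178.33, 21.67).
hole: A = −π·24² = -1809.56, centroid at (55.00, 45.00).
ΣA = 25651.95 mm², ΣAX̄ = 2310535.47 mm³, ΣAȲ = 2055501.06 mm³.
X̄ = 2310535.47/25651.95 = 90.07 mm; Ȳ = 2055501.06/25651.95 = 80.13 mm.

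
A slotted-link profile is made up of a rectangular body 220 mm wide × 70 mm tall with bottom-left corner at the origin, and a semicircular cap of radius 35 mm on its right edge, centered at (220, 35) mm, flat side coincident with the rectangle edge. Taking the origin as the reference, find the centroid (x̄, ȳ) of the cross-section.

x̄ = 123.87 mm, ȳ = 35.00 mm

rectangular body: A = 220 × 70 = 15400.00, centroid at (110.00, 35.00).
semicircular end: A = ½π·35² = 1924.23, centroid at (234.85, 35.00).
ΣA = 17324.23 mm²
ΣAx̄ = (15400.00)(110.00) + (1924.23)(234.85) = 2145912.94 mm³
ΣAȳ = (15400.00)(35.00) + (1924.23)(35.00) = 606347.89 mm³
x̄ = 2145912.94 / 17324.23 = 123.87 mm
ȳ = 606347.89 / 17324.23 = 35.00 mm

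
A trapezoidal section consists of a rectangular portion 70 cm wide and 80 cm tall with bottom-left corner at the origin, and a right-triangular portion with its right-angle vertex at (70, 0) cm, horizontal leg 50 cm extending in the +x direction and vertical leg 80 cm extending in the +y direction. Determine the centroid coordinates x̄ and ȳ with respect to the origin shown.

rectangular portion: A = 70 × 80 = 5600.00, centroid at (35.00, 40.00).
triangular portion: A = ½·50·80 = 2000.00, centroid at (86.67, 26.67).
ΣA = 7600.00 cm²
ΣAx̄ = (5600.00)(35.00) + (2000.00)(86.67) = 369333.33 cm³
ΣAȳ = (5600.00)(40.00) + (2000.00)(26.67) = 277333.33 cm³
x̄ = 369333.33 / 7600.00 = 48.60 cm
ȳ = 277333.33 / 7600.00 = 36.49 cm

x̄ = 48.60 cm, ȳ = 36.49 cm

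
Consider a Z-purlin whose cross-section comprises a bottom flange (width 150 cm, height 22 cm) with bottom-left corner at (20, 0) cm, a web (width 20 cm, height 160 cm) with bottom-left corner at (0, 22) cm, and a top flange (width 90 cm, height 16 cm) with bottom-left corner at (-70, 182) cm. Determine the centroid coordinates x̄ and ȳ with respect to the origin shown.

x̄ = 38.98 cm, ȳ = 80.14 cm

bottom flange: A = 150 × 22 = 3300.00, centroid at (95.00, 11.00).
web: A = 20 × 160 = 3200.00, centroid at (10.00, 102.00).
top flange: A = 90 × 16 = 1440.00, centroid at (-25.00, 190.00).
ΣA = 7940.00 cm²
ΣAx̄ = (3300.00)(95.00) + (3200.00)(10.00) + (1440.00)(-25.00) = 309500.00 cm³
ΣAȳ = (3300.00)(11.00) + (3200.00)(102.00) + (1440.00)(190.00) = 636300.00 cm³
x̄ = 309500.00 / 7940.00 = 38.98 cm
ȳ = 636300.00 / 7940.00 = 80.14 cm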